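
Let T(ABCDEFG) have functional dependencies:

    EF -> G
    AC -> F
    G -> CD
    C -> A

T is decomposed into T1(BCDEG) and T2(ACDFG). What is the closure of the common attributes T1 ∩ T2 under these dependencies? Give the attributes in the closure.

T1 ∩ T2 = {CDG}.
C → A applies, adding A
AC → F applies, adding F
Closure: {ACDFG}.

ACDFG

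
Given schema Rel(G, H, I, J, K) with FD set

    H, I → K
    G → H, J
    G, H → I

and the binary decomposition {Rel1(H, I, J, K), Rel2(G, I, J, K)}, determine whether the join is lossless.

Common attributes: Rel1 ∩ Rel2 = {I, J, K}.
No dependency enlarges {I, J, K}, so (I, J, K)⁺ = {I, J, K}.
The closure contains neither all of Rel1 = {H, I, J, K} nor all of Rel2 = {G, I, J, K}, so the common attributes are not a superkey of either fragment. The join is lossy.

No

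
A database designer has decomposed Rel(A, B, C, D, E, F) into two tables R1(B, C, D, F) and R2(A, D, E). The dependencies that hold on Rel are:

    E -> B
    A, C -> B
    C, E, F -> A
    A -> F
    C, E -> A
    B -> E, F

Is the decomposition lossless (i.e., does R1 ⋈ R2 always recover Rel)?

Common attributes: R1 ∩ R2 = {D}.
No dependency enlarges {D}, so (D)⁺ = {D}.
The closure contains neither all of R1 = {B, C, D, F} nor all of R2 = {A, D, E}, so the common attributes are not a superkey of either fragment. The join is lossy.

No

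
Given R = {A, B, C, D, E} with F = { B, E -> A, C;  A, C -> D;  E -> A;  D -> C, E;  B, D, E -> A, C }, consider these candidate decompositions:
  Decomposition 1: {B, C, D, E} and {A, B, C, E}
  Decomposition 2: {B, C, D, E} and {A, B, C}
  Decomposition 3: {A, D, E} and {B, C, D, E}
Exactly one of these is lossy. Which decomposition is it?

Decomposition 2

Decomposition 1: common = {B, C, E}, closure = {A, B, C, D, E} → lossless.
Decomposition 2: common = {B, C}, closure = {B, C} → lossy.
Decomposition 3: common = {D, E}, closure = {A, C, D, E} → lossless.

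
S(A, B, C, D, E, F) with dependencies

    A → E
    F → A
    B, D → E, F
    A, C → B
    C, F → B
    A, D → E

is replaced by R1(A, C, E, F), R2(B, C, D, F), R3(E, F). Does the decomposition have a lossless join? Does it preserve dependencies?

Lossless test (chase): Rows 1 and 2 agree on F; apply F→A and equate their A entries. Rows 1 and 3 agree on F; apply F→A and equate their A entries. Rows 1 and 2 agree on A, C; apply A, C→B and equate their B entries. Rows 1 and 2 agree on A; apply A→E and equate their E entries. Row 2 is now all distinguished symbols — the join is lossless.
Dependency preservation: the restricted closure of {A, C} across the fragments never reaches {B}, so A, C → B cannot be enforced without a join — not preserved.

lossless but not dependency-preserving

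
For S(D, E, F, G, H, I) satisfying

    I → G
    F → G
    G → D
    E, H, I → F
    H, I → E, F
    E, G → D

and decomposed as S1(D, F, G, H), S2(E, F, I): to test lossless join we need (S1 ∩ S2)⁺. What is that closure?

D, F, G

S1 ∩ S2 = {F}.
F → G applies, adding G
G → D applies, adding D
Closure: {D, F, G}.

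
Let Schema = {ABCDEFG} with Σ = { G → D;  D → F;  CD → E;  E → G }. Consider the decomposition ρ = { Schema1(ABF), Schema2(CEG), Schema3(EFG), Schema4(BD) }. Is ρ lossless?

No

Chase test. Columns are ABCDEFG; row i has aⱼ where attribute j ∈ Schemai, else bᵢⱼ.
Initial tableau (one row per fragment):
  row 1: a1 a2 b13 b14 b15 a6 b17
  row 2: b21 b22 a3 b24 a5 b26 a7
  row 3: b31 b32 b33 b34 a5 a6 a7
  row 4: b41 a2 b43 a4 b45 b46 b47
Rows 2 and 3 agree on G; apply G→D and equate their D entries.
Rows 2 and 3 agree on D; apply D→F and equate their F entries.
No row becomes fully distinguished — the join is lossy.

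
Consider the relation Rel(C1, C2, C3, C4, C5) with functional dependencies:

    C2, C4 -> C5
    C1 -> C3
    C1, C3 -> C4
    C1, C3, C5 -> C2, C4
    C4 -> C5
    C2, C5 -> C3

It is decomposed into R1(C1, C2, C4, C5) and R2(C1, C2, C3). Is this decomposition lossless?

Yes

Common attributes: R1 ∩ R2 = {C1, C2}.
Closure of {C1, C2}: C1 → C3 applies, adding C3; C1, C3 → C4 applies, adding C4; C4 → C5 applies, adding C5. So (C1, C2)⁺ = {C1, C2, C3, C4, C5}.
This closure contains every attribute of R1, so R1 ∩ R2 → R1. The join is lossless.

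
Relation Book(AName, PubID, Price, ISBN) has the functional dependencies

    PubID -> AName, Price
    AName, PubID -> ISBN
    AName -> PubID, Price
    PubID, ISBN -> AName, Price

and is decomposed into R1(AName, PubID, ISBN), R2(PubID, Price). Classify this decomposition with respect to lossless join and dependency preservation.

Lossless test: (PubID)⁺ = {AName, PubID, Price, ISBN}, which contains all of one fragment — lossless.
Dependency preservation: PubID → AName, Price; AName → PubID, Price; PubID, ISBN → AName, Price are not contained in any single fragment, but the restricted closure of each left-hand side across the fragments still reaches the right-hand side; the remaining FDs each lie inside some fragment. All dependencies are preserved.

lossless and dependency-preserving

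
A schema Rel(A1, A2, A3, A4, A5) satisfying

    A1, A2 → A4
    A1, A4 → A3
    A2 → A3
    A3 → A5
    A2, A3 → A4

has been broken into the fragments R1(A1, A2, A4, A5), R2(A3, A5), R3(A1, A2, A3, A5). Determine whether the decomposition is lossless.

Yes

Chase test. Columns are A1, A2, A3, A4, A5; row i has aⱼ where attribute j ∈ Ri, else bᵢⱼ.
Initial tableau (one row per fragment):
  row 1: a1 a2 b13 a4 a5
  row 2: b21 b22 a3 b24 a5
  row 3: a1 a2 a3 b34 a5
Rows 1 and 3 agree on A1, A2; apply A1, A2→A4 and equate their A4 entries.
Rows 1 and 3 agree on A1, A4; apply A1, A4→A3 and equate their A3 entries.
Row 1 is now all distinguished symbols — the join is lossless.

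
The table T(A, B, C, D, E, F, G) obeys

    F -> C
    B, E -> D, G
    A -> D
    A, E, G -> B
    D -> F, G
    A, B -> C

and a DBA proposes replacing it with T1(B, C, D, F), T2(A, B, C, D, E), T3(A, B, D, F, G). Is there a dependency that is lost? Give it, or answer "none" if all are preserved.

none

F → C lies within T1.
B, E → D, G: restricted closure across fragments reaches D, G.
A → D lies within T2.
A, E, G → B: restricted closure across fragments reaches B.
D → F, G lies within T3.
A, B → C lies within T2.
Every dependency is enforceable on the fragments, so the decomposition is dependency-preserving.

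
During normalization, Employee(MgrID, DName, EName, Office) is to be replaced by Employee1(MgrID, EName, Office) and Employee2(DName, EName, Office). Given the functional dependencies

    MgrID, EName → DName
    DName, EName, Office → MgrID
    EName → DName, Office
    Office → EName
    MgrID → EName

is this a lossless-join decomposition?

Common attributes: Employee1 ∩ Employee2 = {EName, Office}.
Closure of {EName, Office}: EName → DName, Office applies, adding DName; DName, EName, Office → MgrID applies, adding MgrID. So (EName, Office)⁺ = {MgrID, DName, EName, Office}.
This closure contains every attribute of Employee1, so Employee1 ∩ Employee2 → Employee1. The join is lossless.

Yes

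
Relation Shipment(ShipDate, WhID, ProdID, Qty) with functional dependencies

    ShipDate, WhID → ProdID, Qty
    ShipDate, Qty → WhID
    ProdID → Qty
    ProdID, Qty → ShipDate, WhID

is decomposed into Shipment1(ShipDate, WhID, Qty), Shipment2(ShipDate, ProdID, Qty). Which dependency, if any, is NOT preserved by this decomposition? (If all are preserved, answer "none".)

ShipDate, WhID → ProdID, Qty: restricted closure across fragments reaches ProdID, Qty.
ShipDate, Qty → WhID lies within Shipment1.
ProdID → Qty lies within Shipment2.
ProdID, Qty → ShipDate, WhID: restricted closure across fragments reaches ShipDate, WhID.
Every dependency is enforceable on the fragments, so the decomposition is dependency-preserving.

none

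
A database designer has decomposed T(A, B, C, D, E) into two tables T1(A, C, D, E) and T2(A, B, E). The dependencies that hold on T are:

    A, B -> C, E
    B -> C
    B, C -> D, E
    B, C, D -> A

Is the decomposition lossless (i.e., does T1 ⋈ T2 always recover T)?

Common attributes: T1 ∩ T2 = {A, E}.
No dependency enlarges {A, E}, so (A, E)⁺ = {A, E}.
The closure contains neither all of T1 = {A, C, D, E} nor all of T2 = {A, B, E}, so the common attributes are not a superkey of either fragment. The join is lossy.

No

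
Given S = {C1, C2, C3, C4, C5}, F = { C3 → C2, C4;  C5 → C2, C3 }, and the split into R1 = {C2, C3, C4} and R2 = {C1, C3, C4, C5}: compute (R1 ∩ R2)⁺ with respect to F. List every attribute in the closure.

R1 ∩ R2 = {C3, C4}.
C3 → C2, C4 applies, adding C2
Closure: {C2, C3, C4}.

C2, C3, C4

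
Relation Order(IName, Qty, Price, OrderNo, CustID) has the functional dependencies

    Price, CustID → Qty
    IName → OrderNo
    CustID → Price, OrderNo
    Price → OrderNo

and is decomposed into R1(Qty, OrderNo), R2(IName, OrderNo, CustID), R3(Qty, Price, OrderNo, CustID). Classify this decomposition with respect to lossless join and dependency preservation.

Lossless test (chase): Rows 2 and 3 agree on CustID; apply CustID→Price, OrderNo and equate their Price, OrderNo entries. Rows 2 and 3 agree on Price, CustID; apply Price, CustID→Qty and equate their Qty entries. Row 2 is now all distinguished symbols — the join is lossless.
Dependency preservation: every FD's attributes lie within a single fragment, so each can be enforced locally — preserved.

lossless and dependency-preserving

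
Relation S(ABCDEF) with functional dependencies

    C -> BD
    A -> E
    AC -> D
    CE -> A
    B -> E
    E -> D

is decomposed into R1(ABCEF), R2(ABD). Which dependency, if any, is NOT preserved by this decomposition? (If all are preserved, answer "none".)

E -> D

Check E → D: no single fragment contains all of {DE}, and the restricted closure of {E} across the fragments never reaches {D}.
C → BD is preserved.
A → E is preserved.
AC → D is preserved.
CE → A is preserved.
B → E is preserved.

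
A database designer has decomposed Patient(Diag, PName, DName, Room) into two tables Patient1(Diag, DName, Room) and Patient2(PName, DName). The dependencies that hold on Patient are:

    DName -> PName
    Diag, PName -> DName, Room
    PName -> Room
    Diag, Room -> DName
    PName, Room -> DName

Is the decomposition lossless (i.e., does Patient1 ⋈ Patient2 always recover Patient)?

Common attributes: Patient1 ∩ Patient2 = {DName}.
Closure of {DName}: DName → PName applies, adding PName; PName → Room applies, adding Room. So (DName)⁺ = {PName, DName, Room}.
This closure contains every attribute of Patient2, so Patient1 ∩ Patient2 → Patient2. The join is lossless.

Yes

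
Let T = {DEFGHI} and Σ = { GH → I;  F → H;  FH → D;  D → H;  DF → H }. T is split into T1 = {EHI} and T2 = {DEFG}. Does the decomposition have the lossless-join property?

No

Common attributes: T1 ∩ T2 = {E}.
No dependency enlarges {E}, so (E)⁺ = {E}.
The closure contains neither all of T1 = {EHI} nor all of T2 = {DEFG}, so the common attributes are not a superkey of either fragment. The join is lossy.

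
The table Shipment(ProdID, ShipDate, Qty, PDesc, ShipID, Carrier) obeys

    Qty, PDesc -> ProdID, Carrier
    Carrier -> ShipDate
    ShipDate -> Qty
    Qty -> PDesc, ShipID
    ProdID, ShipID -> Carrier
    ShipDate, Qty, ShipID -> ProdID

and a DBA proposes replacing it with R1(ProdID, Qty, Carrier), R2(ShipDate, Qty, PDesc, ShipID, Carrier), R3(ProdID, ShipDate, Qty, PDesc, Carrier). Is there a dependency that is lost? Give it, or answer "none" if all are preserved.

Check ProdID, ShipID → Carrier: no single fragment contains all of {ProdID, ShipID, Carrier}, and the restricted closure of {ProdID, ShipID} across the fragments never reaches {Carrier}.
Qty, PDesc → ProdID, Carrier is preserved.
Carrier → ShipDate is preserved.
ShipDate → Qty is preserved.
Qty → PDesc, ShipID is preserved.
ShipDate, Qty, ShipID → ProdID is preserved.

ProdID, ShipID -> Carrier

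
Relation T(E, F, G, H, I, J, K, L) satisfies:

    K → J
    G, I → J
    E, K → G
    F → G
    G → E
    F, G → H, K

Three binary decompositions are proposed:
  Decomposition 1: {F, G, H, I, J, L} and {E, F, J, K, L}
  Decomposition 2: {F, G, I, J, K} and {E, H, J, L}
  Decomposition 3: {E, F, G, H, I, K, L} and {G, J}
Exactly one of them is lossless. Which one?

Decomposition 1

Decomposition 1: common = {F, J, L}, closure = {E, F, G, H, J, K, L} → lossless.
Decomposition 2: common = {J}, closure = {J} → lossy.
Decomposition 3: common = {G}, closure = {E, G} → lossy.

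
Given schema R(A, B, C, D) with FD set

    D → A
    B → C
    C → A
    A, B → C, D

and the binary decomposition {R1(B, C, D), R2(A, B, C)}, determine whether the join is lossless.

Common attributes: R1 ∩ R2 = {B, C}.
Closure of {B, C}: C → A applies, adding A; A, B → C, D applies, adding D. So (B, C)⁺ = {A, B, C, D}.
This closure contains every attribute of R1, so R1 ∩ R2 → R1. The join is lossless.

Yes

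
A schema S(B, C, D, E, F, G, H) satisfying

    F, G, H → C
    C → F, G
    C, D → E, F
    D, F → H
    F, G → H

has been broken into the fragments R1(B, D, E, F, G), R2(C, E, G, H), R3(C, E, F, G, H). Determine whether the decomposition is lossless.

Chase test. Columns are B, C, D, E, F, G, H; row i has aⱼ where attribute j ∈ Ri, else bᵢⱼ.
Initial tableau (one row per fragment):
  row 1: a1 b12 a3 a4 a5 a6 b17
  row 2: b21 a2 b23 a4 b25 a6 a7
  row 3: b31 a2 b33 a4 a5 a6 a7
Rows 2 and 3 agree on C; apply C→F, G and equate their F, G entries.
Rows 1 and 2 agree on F, G; apply F, G→H and equate their H entries.
Rows 1 and 2 agree on F, G, H; apply F, G, H→C and equate their C entries.
Row 1 is now all distinguished symbols — the join is lossless.

Yes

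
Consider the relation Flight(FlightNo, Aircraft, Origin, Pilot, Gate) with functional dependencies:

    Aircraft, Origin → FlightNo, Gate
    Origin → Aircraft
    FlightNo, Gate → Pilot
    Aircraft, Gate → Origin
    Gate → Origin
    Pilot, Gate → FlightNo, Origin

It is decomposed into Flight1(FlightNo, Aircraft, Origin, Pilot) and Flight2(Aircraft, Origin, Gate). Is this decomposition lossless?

Yes

Common attributes: Flight1 ∩ Flight2 = {Aircraft, Origin}.
Closure of {Aircraft, Origin}: Aircraft, Origin → FlightNo, Gate applies, adding FlightNo, Gate; FlightNo, Gate → Pilot applies, adding Pilot. So (Aircraft, Origin)⁺ = {FlightNo, Aircraft, Origin, Pilot, Gate}.
This closure contains every attribute of Flight1, so Flight1 ∩ Flight2 → Flight1. The join is lossless.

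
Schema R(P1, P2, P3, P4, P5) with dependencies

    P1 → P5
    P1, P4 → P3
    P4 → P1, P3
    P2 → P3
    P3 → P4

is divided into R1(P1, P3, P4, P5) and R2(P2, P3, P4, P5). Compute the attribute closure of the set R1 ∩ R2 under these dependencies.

R1 ∩ R2 = {P3, P4, P5}.
P4 → P1, P3 applies, adding P1
Closure: {P1, P3, P4, P5}.

P1, P3, P4, P5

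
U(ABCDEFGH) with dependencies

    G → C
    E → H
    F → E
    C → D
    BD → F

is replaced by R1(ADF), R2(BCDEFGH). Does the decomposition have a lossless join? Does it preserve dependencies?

lossy but dependency-preserving

Lossless test: (DF)⁺ = {DEFH}, which is a superkey of neither fragment — lossy.
Dependency preservation: every FD's attributes lie within a single fragment, so each can be enforced locally — preserved.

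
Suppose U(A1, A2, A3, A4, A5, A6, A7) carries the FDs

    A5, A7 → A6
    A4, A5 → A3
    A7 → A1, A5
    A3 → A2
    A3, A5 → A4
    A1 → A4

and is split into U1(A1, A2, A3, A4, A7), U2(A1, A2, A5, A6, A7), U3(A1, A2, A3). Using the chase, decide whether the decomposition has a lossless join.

Yes

Chase test. Columns are A1, A2, A3, A4, A5, A6, A7; row i has aⱼ where attribute j ∈ Ui, else bᵢⱼ.
Initial tableau (one row per fragment):
  row 1: a1 a2 a3 a4 b15 b16 a7
  row 2: a1 a2 b23 b24 a5 a6 a7
  row 3: a1 a2 a3 b34 b35 b36 b37
Rows 1 and 2 agree on A7; apply A7→A1, A5 and equate their A1, A5 entries.
Rows 1 and 2 agree on A1; apply A1→A4 and equate their A4 entries.
Rows 1 and 3 agree on A1; apply A1→A4 and equate their A4 entries.
Rows 1 and 2 agree on A5, A7; apply A5, A7→A6 and equate their A6 entries.
Rows 1 and 2 agree on A4, A5; apply A4, A5→A3 and equate their A3 entries.
Row 1 is now all distinguished symbols — the join is lossless.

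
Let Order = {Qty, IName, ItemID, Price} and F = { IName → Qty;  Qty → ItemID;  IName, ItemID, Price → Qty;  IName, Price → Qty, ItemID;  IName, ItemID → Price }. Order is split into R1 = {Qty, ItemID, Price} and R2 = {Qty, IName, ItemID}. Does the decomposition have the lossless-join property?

Common attributes: R1 ∩ R2 = {Qty, ItemID}.
No dependency enlarges {Qty, ItemID}, so (Qty, ItemID)⁺ = {Qty, ItemID}.
The closure contains neither all of R1 = {Qty, ItemID, Price} nor all of R2 = {Qty, IName, ItemID}, so the common attributes are not a superkey of either fragment. The join is lossy.

No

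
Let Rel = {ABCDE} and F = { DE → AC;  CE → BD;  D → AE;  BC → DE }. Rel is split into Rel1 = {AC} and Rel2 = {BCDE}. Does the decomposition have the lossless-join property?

No

Common attributes: Rel1 ∩ Rel2 = {C}.
No dependency enlarges {C}, so (C)⁺ = {C}.
The closure contains neither all of Rel1 = {AC} nor all of Rel2 = {BCDE}, so the common attributes are not a superkey of either fragment. The join is lossy.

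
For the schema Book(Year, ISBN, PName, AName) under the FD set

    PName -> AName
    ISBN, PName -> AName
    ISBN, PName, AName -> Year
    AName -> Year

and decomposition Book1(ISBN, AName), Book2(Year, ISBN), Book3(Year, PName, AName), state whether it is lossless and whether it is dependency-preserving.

Lossless test (chase): Rows 1 and 3 agree on AName; apply AName→Year and equate their Year entries. No row becomes fully distinguished — the join is lossy.
Dependency preservation: ISBN, PName → AName; ISBN, PName, AName → Year are not contained in any single fragment, but the restricted closure of each left-hand side across the fragments still reaches the right-hand side; the remaining FDs each lie inside some fragment. All dependencies are preserved.

lossy but dependency-preserving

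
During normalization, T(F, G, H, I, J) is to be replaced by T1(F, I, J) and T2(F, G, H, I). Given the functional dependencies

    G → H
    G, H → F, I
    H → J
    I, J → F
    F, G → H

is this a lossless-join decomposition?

Common attributes: T1 ∩ T2 = {F, I}.
No dependency enlarges {F, I}, so (F, I)⁺ = {F, I}.
The closure contains neither all of T1 = {F, I, J} nor all of T2 = {F, G, H, I}, so the common attributes are not a superkey of either fragment. The join is lossy.

No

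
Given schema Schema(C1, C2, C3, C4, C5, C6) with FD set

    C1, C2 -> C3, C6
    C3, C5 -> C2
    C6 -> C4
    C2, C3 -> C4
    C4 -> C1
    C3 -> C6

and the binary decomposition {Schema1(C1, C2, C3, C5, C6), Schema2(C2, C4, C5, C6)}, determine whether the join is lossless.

Yes

Common attributes: Schema1 ∩ Schema2 = {C2, C5, C6}.
Closure of {C2, C5, C6}: C6 → C4 applies, adding C4; C4 → C1 applies, adding C1; C1, C2 → C3, C6 applies, adding C3. So (C2, C5, C6)⁺ = {C1, C2, C3, C4, C5, C6}.
This closure contains every attribute of Schema1, so Schema1 ∩ Schema2 → Schema1. The join is lossless.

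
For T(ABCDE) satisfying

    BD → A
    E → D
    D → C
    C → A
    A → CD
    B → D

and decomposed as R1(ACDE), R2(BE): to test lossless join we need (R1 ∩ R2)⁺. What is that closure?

ACDE

R1 ∩ R2 = {E}.
E → D applies, adding D
D → C applies, adding C
C → A applies, adding A
Closure: {ACDE}.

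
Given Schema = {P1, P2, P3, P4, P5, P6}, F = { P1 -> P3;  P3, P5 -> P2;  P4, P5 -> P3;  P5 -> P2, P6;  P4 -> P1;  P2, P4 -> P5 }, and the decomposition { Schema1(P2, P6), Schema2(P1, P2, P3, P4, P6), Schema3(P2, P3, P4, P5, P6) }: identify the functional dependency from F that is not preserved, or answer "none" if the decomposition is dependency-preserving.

none

P1 → P3 lies within Schema2.
P3, P5 → P2 lies within Schema3.
P4, P5 → P3 lies within Schema3.
P5 → P2, P6 lies within Schema3.
P4 → P1 lies within Schema2.
P2, P4 → P5 lies within Schema3.
Every dependency is enforceable on the fragments, so the decomposition is dependency-preserving.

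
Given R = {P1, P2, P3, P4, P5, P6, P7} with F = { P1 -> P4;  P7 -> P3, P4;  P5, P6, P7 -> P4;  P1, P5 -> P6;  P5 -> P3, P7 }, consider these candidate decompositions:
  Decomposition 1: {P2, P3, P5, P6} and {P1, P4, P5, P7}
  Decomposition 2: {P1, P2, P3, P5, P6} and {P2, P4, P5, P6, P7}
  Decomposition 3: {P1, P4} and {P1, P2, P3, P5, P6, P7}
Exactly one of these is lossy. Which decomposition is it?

Decomposition 1: common = {P5}, closure = {P3, P4, P5, P7} → lossy.
Decomposition 2: common = {P2, P5, P6}, closure = {P2, P3, P4, P5, P6, P7} → lossless.
Decomposition 3: common = {P1}, closure = {P1, P4} → lossless.

Decomposition 1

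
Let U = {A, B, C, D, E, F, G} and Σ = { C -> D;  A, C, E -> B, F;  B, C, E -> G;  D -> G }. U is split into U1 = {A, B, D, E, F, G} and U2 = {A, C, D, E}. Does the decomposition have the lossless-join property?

No

Common attributes: U1 ∩ U2 = {A, D, E}.
Closure of {A, D, E}: D → G applies, adding G. So (A, D, E)⁺ = {A, D, E, G}.
The closure contains neither all of U1 = {A, B, D, E, F, G} nor all of U2 = {A, C, D, E}, so the common attributes are not a superkey of either fragment. The join is lossy.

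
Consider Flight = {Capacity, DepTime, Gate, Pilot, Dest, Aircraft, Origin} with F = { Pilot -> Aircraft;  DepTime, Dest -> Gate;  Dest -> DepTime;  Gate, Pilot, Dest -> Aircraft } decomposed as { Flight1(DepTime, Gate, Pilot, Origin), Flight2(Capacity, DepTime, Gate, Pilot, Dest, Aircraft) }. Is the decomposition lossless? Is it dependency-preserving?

lossy but dependency-preserving

Lossless test: (DepTime, Gate, Pilot)⁺ = {DepTime, Gate, Pilot, Aircraft}, which is a superkey of neither fragment — lossy.
Dependency preservation: every FD's attributes lie within a single fragment, so each can be enforced locally — preserved.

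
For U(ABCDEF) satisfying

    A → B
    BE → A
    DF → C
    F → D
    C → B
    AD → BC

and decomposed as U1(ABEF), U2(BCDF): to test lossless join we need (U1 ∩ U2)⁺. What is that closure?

U1 ∩ U2 = {BF}.
F → D applies, adding D
DF → C applies, adding C
Closure: {BCDF}.

BCDF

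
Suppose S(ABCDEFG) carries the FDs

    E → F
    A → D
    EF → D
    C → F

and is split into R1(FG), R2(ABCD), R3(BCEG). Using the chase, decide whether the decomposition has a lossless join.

Chase test. Columns are ABCDEFG; row i has aⱼ where attribute j ∈ Ri, else bᵢⱼ.
Initial tableau (one row per fragment):
  row 1: b11 b12 b13 b14 b15 a6 a7
  row 2: a1 a2 a3 a4 b25 b26 b27
  row 3: b31 a2 a3 b34 a5 b36 a7
Rows 2 and 3 agree on C; apply C→F and equate their F entries.
No row becomes fully distinguished — the join is lossy.

No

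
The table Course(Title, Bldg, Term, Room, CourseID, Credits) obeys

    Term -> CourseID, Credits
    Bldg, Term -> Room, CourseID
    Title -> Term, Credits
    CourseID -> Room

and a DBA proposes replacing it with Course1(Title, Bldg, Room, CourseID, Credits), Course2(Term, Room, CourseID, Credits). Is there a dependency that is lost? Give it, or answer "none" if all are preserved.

Title -> Term, Credits

Check Title → Term, Credits: no single fragment contains all of {Title, Term, Credits}, and the restricted closure of {Title} across the fragments never reaches {Term, Credits}.
Term → CourseID, Credits is preserved.
Bldg, Term → Room, CourseID is preserved.
CourseID → Room is preserved.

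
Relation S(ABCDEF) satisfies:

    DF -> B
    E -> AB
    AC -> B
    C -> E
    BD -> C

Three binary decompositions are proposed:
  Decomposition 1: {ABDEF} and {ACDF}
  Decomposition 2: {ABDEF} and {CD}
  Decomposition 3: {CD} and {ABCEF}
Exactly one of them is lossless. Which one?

Decomposition 1: common = {ADF}, closure = {ABCDEF} → lossless.
Decomposition 2: common = {D}, closure = {D} → lossy.
Decomposition 3: common = {C}, closure = {ABCE} → lossy.

Decomposition 1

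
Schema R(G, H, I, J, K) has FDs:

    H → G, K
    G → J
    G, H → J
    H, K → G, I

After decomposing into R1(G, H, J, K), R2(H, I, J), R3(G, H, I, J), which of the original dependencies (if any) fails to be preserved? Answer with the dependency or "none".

none

H → G, K lies within R1.
G → J lies within R1.
G, H → J lies within R1.
H, K → G, I: restricted closure across fragments reaches G, I.
Every dependency is enforceable on the fragments, so the decomposition is dependency-preserving.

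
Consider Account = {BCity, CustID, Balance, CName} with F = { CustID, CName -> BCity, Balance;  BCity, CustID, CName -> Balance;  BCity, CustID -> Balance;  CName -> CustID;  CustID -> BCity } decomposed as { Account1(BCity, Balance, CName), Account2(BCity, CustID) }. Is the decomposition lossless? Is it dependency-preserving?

Lossless test: (BCity)⁺ = {BCity}, which is a superkey of neither fragment — lossy.
Dependency preservation: the restricted closure of {BCity, CustID} across the fragments never reaches {Balance}, so BCity, CustID → Balance cannot be enforced without a join — not preserved.

lossy and not dependency-preserving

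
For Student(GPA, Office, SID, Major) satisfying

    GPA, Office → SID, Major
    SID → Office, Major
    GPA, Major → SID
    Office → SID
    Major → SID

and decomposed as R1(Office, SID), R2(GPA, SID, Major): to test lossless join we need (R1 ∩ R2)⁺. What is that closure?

R1 ∩ R2 = {SID}.
SID → Office, Major applies, adding Office, Major
Closure: {Office, SID, Major}.

Office, SID, Major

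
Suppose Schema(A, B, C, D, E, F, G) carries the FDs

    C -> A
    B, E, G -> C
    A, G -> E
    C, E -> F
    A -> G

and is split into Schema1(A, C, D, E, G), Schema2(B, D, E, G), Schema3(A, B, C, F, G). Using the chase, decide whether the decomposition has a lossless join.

Yes

Chase test. Columns are A, B, C, D, E, F, G; row i has aⱼ where attribute j ∈ Schemai, else bᵢⱼ.
Initial tableau (one row per fragment):
  row 1: a1 b12 a3 a4 a5 b16 a7
  row 2: b21 a2 b23 a4 a5 b26 a7
  row 3: a1 a2 a3 b34 b35 a6 a7
Rows 1 and 3 agree on A, G; apply A, G→E and equate their E entries.
Rows 1 and 3 agree on C, E; apply C, E→F and equate their F entries.
Rows 2 and 3 agree on B, E, G; apply B, E, G→C and equate their C entries.
Rows 1 and 2 agree on C, E; apply C, E→F and equate their F entries.
Rows 1 and 2 agree on C; apply C→A and equate their A entries.
Row 2 is now all distinguished symbols — the join is lossless.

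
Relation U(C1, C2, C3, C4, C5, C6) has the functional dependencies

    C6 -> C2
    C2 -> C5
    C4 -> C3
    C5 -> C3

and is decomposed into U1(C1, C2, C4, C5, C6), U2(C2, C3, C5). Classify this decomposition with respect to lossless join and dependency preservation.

lossless but not dependency-preserving

Lossless test: (C2, C5)⁺ = {C2, C3, C5}, which contains all of one fragment — lossless.
Dependency preservation: the restricted closure of {C4} across the fragments never reaches {C3}, so C4 → C3 cannot be enforced without a join — not preserved.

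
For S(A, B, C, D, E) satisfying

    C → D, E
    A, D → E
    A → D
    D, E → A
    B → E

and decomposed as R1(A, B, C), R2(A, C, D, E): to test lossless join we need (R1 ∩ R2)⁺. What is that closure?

R1 ∩ R2 = {A, C}.
C → D, E applies, adding D, E
Closure: {A, C, D, E}.

A, C, D, E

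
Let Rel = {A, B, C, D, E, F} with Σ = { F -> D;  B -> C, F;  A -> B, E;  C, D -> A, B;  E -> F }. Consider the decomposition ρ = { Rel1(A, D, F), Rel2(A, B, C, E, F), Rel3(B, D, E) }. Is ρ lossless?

Yes

Chase test. Columns are A, B, C, D, E, F; row i has aⱼ where attribute j ∈ Reli, else bᵢⱼ.
Initial tableau (one row per fragment):
  row 1: a1 b12 b13 a4 b15 a6
  row 2: a1 a2 a3 b24 a5 a6
  row 3: b31 a2 b33 a4 a5 b36
Rows 1 and 2 agree on F; apply F→D and equate their D entries.
Rows 2 and 3 agree on B; apply B→C, F and equate their C, F entries.
Rows 1 and 2 agree on A; apply A→B, E and equate their B, E entries.
Rows 2 and 3 agree on C, D; apply C, D→A, B and equate their A, B entries.
Rows 1 and 2 agree on B; apply B→C, F and equate their C, F entries.
Row 1 is now all distinguished symbols — the join is lossless.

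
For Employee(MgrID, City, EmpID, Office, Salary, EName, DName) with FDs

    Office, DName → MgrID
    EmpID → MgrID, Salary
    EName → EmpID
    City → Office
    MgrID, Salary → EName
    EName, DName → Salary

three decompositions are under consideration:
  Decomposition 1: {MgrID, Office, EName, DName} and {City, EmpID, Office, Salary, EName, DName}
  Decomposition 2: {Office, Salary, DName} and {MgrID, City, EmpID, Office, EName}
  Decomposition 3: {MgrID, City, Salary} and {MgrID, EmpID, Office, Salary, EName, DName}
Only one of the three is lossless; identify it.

Decomposition 1

Decomposition 1: common = {Office, EName, DName}, closure = {MgrID, EmpID, Office, Salary, EName, DName} → lossless.
Decomposition 2: common = {Office}, closure = {Office} → lossy.
Decomposition 3: common = {MgrID, Salary}, closure = {MgrID, EmpID, Salary, EName} → lossy.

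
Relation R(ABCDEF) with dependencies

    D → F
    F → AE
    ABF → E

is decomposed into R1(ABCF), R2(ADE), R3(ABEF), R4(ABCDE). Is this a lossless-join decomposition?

Chase test. Columns are ABCDEF; row i has aⱼ where attribute j ∈ Ri, else bᵢⱼ.
Initial tableau (one row per fragment):
  row 1: a1 a2 a3 b14 b15 a6
  row 2: a1 b22 b23 a4 a5 b26
  row 3: a1 a2 b33 b34 a5 a6
  row 4: a1 a2 a3 a4 a5 b46
Rows 2 and 4 agree on D; apply D→F and equate their F entries.
Rows 1 and 3 agree on F; apply F→AE and equate their AE entries.
No row becomes fully distinguished — the join is lossy.

No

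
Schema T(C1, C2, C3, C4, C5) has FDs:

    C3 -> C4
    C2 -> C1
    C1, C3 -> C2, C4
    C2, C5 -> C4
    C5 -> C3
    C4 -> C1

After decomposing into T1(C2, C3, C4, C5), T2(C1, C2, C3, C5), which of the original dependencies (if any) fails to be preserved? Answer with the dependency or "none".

Check C4 → C1: no single fragment contains all of {C1, C4}, and the restricted closure of {C4} across the fragments never reaches {C1}.
C3 → C4 is preserved.
C2 → C1 is preserved.
C1, C3 → C2, C4 is preserved.
C2, C5 → C4 is preserved.
C5 → C3 is preserved.

C4 -> C1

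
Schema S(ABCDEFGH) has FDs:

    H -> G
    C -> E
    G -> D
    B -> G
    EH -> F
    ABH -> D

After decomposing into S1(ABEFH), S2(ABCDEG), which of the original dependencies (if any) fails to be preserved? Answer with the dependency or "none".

Check H → G: no single fragment contains all of {GH}, and the restricted closure of {H} across the fragments never reaches {G}.
C → E is preserved.
G → D is preserved.
B → G is preserved.
EH → F is preserved.
ABH → D is preserved.

H -> G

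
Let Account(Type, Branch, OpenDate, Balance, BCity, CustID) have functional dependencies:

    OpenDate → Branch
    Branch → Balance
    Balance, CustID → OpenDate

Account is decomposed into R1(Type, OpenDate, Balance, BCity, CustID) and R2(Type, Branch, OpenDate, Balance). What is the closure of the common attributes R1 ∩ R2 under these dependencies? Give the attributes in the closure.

Type, Branch, OpenDate, Balance

R1 ∩ R2 = {Type, OpenDate, Balance}.
OpenDate → Branch applies, adding Branch
Closure: {Type, Branch, OpenDate, Balance}.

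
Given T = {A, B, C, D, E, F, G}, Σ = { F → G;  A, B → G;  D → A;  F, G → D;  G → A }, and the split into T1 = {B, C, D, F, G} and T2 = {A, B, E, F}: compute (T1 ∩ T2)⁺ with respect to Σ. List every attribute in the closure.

T1 ∩ T2 = {B, F}.
F → G applies, adding G
F, G → D applies, adding D
G → A applies, adding A
Closure: {A, B, D, F, G}.

A, B, D, F, G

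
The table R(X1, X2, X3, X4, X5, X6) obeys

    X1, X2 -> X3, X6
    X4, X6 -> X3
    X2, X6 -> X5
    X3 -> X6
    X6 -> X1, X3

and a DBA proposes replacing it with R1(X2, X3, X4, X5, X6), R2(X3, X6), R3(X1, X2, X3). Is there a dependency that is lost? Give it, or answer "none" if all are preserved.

X1, X2 → X3, X6: restricted closure across fragments reaches X3, X6.
X4, X6 → X3 lies within R1.
X2, X6 → X5 lies within R1.
X3 → X6 lies within R1.
X6 → X1, X3: restricted closure across fragments reaches X1, X3.
Every dependency is enforceable on the fragments, so the decomposition is dependency-preserving.

none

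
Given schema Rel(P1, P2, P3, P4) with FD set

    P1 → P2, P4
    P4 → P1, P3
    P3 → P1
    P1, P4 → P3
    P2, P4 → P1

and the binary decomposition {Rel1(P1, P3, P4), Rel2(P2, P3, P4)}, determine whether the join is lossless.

Common attributes: Rel1 ∩ Rel2 = {P3, P4}.
Closure of {P3, P4}: P4 → P1, P3 applies, adding P1; P1 → P2, P4 applies, adding P2. So (P3, P4)⁺ = {P1, P2, P3, P4}.
This closure contains every attribute of Rel1, so Rel1 ∩ Rel2 → Rel1. The join is lossless.

Yes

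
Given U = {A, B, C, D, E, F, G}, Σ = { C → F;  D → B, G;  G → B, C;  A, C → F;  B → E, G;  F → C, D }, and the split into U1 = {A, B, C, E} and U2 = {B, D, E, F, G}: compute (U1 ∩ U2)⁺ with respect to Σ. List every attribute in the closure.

U1 ∩ U2 = {B, E}.
B → E, G applies, adding G
G → B, C applies, adding C
C → F applies, adding F
F → C, D applies, adding D
Closure: {B, C, D, E, F, G}.

B, C, D, E, F, G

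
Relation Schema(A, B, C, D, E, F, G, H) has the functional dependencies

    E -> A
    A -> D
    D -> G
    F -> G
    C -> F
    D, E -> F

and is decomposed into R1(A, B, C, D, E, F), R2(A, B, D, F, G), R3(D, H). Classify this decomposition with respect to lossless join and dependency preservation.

Lossless test (chase): Rows 1 and 2 agree on D; apply D→G and equate their G entries. Rows 1 and 3 agree on D; apply D→G and equate their G entries. No row becomes fully distinguished — the join is lossy.
Dependency preservation: every FD's attributes lie within a single fragment, so each can be enforced locally — preserved.

lossy but dependency-preserving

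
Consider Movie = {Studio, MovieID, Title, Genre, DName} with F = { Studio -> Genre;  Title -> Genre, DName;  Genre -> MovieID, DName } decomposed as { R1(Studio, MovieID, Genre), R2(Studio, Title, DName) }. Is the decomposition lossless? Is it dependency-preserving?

lossless but not dependency-preserving

Lossless test: (Studio)⁺ = {Studio, MovieID, Genre, DName}, which contains all of one fragment — lossless.
Dependency preservation: the restricted closure of {Title} across the fragments never reaches {Genre, DName}, so Title → Genre, DName cannot be enforced without a join — not preserved.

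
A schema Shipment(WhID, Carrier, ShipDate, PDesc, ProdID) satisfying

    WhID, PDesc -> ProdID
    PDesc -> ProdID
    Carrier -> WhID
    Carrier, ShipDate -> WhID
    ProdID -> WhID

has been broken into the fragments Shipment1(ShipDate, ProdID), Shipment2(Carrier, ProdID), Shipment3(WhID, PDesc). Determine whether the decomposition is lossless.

No

Chase test. Columns are WhID, Carrier, ShipDate, PDesc, ProdID; row i has aⱼ where attribute j ∈ Shipmenti, else bᵢⱼ.
Initial tableau (one row per fragment):
  row 1: b11 b12 a3 b14 a5
  row 2: b21 a2 b23 b24 a5
  row 3: a1 b32 b33 a4 b35
Rows 1 and 2 agree on ProdID; apply ProdID→WhID and equate their WhID entries.
No row becomes fully distinguished — the join is lossy.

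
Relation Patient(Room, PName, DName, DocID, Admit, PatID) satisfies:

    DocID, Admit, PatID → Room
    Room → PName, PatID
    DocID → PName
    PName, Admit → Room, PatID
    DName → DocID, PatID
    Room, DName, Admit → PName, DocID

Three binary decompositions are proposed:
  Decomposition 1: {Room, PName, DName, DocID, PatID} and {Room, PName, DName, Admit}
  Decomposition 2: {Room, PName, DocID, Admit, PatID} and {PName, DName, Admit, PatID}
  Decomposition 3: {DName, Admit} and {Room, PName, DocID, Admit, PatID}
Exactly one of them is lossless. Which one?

Decomposition 1

Decomposition 1: common = {Room, PName, DName}, closure = {Room, PName, DName, DocID, PatID} → lossless.
Decomposition 2: common = {PName, Admit, PatID}, closure = {Room, PName, Admit, PatID} → lossy.
Decomposition 3: common = {Admit}, closure = {Admit} → lossy.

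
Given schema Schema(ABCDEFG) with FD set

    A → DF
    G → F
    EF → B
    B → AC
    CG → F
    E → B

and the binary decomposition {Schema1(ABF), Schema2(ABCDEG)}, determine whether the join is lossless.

Common attributes: Schema1 ∩ Schema2 = {AB}.
Closure of {AB}: A → DF applies, adding DF; B → AC applies, adding C. So (AB)⁺ = {ABCDF}.
This closure contains every attribute of Schema1, so Schema1 ∩ Schema2 → Schema1. The join is lossless.

Yes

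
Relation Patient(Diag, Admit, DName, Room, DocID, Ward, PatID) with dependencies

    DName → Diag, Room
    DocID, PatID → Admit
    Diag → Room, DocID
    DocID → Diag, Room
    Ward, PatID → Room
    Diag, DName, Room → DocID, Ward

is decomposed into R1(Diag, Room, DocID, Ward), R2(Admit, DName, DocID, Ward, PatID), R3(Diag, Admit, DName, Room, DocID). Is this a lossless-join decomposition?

Chase test. Columns are Diag, Admit, DName, Room, DocID, Ward, PatID; row i has aⱼ where attribute j ∈ Ri, else bᵢⱼ.
Initial tableau (one row per fragment):
  row 1: a1 b12 b13 a4 a5 a6 b17
  row 2: b21 a2 a3 b24 a5 a6 a7
  row 3: a1 a2 a3 a4 a5 b36 b37
Rows 2 and 3 agree on DName; apply DName→Diag, Room and equate their Diag, Room entries.
Rows 2 and 3 agree on Diag, DName, Room; apply Diag, DName, Room→DocID, Ward and equate their DocID, Ward entries.
Row 2 is now all distinguished symbols — the join is lossless.

Yes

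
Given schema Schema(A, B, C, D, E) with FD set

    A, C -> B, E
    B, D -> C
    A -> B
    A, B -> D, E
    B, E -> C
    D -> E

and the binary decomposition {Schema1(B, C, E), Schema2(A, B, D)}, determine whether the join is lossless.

No

Common attributes: Schema1 ∩ Schema2 = {B}.
No dependency enlarges {B}, so (B)⁺ = {B}.
The closure contains neither all of Schema1 = {B, C, E} nor all of Schema2 = {A, B, D}, so the common attributes are not a superkey of either fragment. The join is lossy.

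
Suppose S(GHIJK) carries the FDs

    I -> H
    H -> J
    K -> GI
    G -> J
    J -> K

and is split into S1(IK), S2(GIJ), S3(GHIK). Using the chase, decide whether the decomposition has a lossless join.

Chase test. Columns are GHIJK; row i has aⱼ where attribute j ∈ Si, else bᵢⱼ.
Initial tableau (one row per fragment):
  row 1: b11 b12 a3 b14 a5
  row 2: a1 b22 a3 a4 b25
  row 3: a1 a2 a3 b34 a5
Rows 1 and 2 agree on I; apply I→H and equate their H entries.
Rows 1 and 3 agree on I; apply I→H and equate their H entries.
Rows 1 and 2 agree on H; apply H→J and equate their J entries.
Rows 1 and 3 agree on H; apply H→J and equate their J entries.
Rows 1 and 3 agree on K; apply K→GI and equate their GI entries.
Rows 1 and 2 agree on J; apply J→K and equate their K entries.
Row 1 is now all distinguished symbols — the join is lossless.

Yes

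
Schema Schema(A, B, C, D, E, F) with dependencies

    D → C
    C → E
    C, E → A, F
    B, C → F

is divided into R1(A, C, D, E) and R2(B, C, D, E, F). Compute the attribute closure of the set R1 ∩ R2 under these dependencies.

A, C, D, E, F

R1 ∩ R2 = {C, D, E}.
C, E → A, F applies, adding A, F
Closure: {A, C, D, E, F}.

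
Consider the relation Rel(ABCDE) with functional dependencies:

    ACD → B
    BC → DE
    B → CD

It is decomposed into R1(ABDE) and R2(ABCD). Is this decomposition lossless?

Common attributes: R1 ∩ R2 = {ABD}.
Closure of {ABD}: B → CD applies, adding C; BC → DE applies, adding E. So (ABD)⁺ = {ABCDE}.
This closure contains every attribute of R1, so R1 ∩ R2 → R1. The join is lossless.

Yes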